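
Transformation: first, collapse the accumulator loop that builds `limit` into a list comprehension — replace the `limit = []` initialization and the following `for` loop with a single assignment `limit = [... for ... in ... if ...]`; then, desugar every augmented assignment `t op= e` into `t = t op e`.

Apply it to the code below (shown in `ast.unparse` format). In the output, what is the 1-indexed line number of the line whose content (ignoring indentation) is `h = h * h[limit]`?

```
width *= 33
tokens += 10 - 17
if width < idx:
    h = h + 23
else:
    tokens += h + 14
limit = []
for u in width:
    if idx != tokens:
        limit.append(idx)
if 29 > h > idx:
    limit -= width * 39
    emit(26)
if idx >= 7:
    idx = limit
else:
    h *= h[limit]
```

Transformed code:
width = width * 33
tokens = tokens + (10 - 17)
if width < idx:
    h = h + 23
else:
    tokens = tokens + (h + 14)
limit = [idx for u in width if idx != tokens]
if 29 > h > idx:
    limit = limit - width * 39
    emit(26)
if idx >= 7:
    idx = limit
else:
    h = h * h[limit]

14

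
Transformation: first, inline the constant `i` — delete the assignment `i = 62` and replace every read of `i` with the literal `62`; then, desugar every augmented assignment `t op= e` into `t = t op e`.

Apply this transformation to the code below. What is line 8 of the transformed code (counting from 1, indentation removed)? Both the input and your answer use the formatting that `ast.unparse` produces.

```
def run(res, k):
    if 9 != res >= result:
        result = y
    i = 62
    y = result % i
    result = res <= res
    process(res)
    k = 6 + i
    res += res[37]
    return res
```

Transformed code:
def run(res, k):
    if 9 != res >= result:
        result = y
    y = result % 62
    result = res <= res
    process(res)
    k = 6 + 62
    res = res + res[37]
    return res

res = res + res[37]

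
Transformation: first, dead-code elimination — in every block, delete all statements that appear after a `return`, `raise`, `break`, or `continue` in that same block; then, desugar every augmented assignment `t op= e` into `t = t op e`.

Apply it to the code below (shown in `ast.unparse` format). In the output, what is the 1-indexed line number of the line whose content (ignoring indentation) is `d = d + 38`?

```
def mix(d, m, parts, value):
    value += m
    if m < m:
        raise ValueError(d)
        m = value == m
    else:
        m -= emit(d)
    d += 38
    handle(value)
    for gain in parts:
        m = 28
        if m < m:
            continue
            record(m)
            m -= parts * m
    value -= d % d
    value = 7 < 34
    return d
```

Transformed code:
def mix(d, m, parts, value):
    value = value + m
    if m < m:
        raise ValueError(d)
    else:
        m = m - emit(d)
    d = d + 38
    handle(value)
    for gain in parts:
        m = 28
        if m < m:
            continue
    value = value - d % d
    value = 7 < 34
    return d

7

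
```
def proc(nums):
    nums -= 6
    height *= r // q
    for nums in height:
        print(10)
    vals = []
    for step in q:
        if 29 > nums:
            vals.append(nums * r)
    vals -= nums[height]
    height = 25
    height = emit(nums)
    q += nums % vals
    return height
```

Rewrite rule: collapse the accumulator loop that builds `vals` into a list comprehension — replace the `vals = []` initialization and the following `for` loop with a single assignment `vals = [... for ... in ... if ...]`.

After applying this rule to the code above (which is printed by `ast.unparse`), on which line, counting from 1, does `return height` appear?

Transformed code:
def proc(nums):
    nums -= 6
    height *= r // q
    for nums in height:
        print(10)
    vals = [nums * r for step in q if 29 > nums]
    vals -= nums[height]
    height = 25
    height = emit(nums)
    q += nums % vals
    return height

11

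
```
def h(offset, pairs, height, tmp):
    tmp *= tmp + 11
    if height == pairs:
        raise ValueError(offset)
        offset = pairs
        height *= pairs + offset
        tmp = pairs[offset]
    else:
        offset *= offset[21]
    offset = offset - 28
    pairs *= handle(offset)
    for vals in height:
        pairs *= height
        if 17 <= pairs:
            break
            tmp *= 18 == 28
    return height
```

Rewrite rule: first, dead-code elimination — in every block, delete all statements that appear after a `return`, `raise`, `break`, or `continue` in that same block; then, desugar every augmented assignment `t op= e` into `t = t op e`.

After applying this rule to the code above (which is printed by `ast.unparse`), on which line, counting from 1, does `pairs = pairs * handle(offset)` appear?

8

Transformed code:
def h(offset, pairs, height, tmp):
    tmp = tmp * (tmp + 11)
    if height == pairs:
        raise ValueError(offset)
    else:
        offset = offset * offset[21]
    offset = offset - 28
    pairs = pairs * handle(offset)
    for vals in height:
        pairs = pairs * height
        if 17 <= pairs:
            break
    return height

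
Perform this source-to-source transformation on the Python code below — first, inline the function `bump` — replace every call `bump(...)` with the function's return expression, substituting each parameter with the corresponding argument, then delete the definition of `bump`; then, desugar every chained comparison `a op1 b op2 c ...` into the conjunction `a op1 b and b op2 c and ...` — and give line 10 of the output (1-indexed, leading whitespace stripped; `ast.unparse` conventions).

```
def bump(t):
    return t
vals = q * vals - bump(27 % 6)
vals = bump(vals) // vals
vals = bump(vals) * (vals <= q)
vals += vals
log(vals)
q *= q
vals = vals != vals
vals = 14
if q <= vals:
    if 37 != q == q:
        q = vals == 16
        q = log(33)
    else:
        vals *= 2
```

Transformed code:
vals = q * vals - 27 % 6
vals = vals // vals
vals = vals * (vals <= q)
vals += vals
log(vals)
q *= q
vals = vals != vals
vals = 14
if q <= vals:
    if 37 != q and q == q:
        q = vals == 16
        q = log(33)
    else:
        vals *= 2

if 37 != q and q == q:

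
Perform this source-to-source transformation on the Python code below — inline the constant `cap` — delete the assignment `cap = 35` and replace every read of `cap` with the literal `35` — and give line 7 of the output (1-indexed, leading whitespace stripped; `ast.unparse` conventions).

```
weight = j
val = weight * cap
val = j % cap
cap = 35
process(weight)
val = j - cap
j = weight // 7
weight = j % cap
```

Transformed code:
weight = j
val = weight * 35
val = j % 35
process(weight)
val = j - 35
j = weight // 7
weight = j % 35

weight = j % 35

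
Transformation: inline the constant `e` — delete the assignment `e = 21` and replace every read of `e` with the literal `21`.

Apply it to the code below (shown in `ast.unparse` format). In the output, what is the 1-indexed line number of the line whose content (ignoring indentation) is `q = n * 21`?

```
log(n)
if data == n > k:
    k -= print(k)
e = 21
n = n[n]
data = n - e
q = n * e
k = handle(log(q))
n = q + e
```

Transformed code:
log(n)
if data == n > k:
    k -= print(k)
n = n[n]
data = n - 21
q = n * 21
k = handle(log(q))
n = q + 21

6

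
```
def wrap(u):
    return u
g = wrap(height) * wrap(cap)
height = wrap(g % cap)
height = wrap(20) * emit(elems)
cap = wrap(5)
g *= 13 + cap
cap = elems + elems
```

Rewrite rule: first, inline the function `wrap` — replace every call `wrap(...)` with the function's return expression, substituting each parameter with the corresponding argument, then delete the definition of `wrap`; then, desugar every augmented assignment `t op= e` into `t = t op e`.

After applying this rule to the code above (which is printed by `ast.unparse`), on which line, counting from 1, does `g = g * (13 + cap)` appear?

5

Transformed code:
g = height * cap
height = g % cap
height = 20 * emit(elems)
cap = 5
g = g * (13 + cap)
cap = elems + elems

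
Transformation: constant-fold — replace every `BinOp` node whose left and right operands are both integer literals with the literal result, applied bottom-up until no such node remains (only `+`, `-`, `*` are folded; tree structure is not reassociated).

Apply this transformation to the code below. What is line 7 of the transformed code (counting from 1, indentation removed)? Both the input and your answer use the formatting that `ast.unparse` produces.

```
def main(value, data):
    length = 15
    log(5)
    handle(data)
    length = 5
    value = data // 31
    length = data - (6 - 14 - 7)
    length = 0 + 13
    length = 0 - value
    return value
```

Transformed code:
def main(value, data):
    length = 15
    log(5)
    handle(data)
    length = 5
    value = data // 31
    length = data - -15
    length = 13
    length = 0 - value
    return value

length = data - -15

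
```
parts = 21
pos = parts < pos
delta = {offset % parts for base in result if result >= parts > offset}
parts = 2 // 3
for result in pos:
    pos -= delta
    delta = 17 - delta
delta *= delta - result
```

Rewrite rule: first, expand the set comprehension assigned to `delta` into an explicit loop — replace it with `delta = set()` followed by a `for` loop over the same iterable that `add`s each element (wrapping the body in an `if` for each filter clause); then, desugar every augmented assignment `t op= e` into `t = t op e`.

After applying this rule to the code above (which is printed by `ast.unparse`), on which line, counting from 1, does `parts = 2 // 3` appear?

7

Transformed code:
parts = 21
pos = parts < pos
delta = set()
for base in result:
    if result >= parts > offset:
        delta.add(offset % parts)
parts = 2 // 3
for result in pos:
    pos = pos - delta
    delta = 17 - delta
delta = delta * (delta - result)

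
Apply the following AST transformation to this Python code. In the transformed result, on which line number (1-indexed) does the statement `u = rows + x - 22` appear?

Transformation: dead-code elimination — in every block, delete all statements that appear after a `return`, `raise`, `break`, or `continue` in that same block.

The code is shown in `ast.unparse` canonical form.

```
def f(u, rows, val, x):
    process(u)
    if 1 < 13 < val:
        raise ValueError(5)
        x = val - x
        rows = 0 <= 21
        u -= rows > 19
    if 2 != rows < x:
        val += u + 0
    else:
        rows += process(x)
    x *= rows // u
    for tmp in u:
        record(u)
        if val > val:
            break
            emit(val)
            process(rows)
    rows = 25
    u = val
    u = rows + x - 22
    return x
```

Transformed code:
def f(u, rows, val, x):
    process(u)
    if 1 < 13 < val:
        raise ValueError(5)
    if 2 != rows < x:
        val += u + 0
    else:
        rows += process(x)
    x *= rows // u
    for tmp in u:
        record(u)
        if val > val:
            break
    rows = 25
    u = val
    u = rows + x - 22
    return x

16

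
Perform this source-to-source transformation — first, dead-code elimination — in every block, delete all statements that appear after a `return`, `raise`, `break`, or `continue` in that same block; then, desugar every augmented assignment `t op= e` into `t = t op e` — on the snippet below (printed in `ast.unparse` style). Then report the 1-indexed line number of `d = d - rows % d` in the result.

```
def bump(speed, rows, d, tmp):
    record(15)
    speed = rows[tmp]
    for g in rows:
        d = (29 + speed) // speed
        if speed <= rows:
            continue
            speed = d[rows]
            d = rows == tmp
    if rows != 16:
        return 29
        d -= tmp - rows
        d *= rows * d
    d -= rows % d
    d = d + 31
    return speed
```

Transformed code:
def bump(speed, rows, d, tmp):
    record(15)
    speed = rows[tmp]
    for g in rows:
        d = (29 + speed) // speed
        if speed <= rows:
            continue
    if rows != 16:
        return 29
    d = d - rows % d
    d = d + 31
    return speed

10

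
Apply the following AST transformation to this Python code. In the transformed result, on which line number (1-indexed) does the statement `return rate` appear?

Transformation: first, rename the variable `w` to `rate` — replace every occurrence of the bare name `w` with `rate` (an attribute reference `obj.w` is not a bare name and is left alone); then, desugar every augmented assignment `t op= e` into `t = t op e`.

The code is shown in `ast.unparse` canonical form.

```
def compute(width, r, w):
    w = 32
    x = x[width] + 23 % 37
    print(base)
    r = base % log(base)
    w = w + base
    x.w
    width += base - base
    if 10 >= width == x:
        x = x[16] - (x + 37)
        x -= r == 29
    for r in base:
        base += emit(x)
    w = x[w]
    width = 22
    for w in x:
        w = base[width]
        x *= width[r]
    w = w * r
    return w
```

20

Transformed code:
def compute(width, r, rate):
    rate = 32
    x = x[width] + 23 % 37
    print(base)
    r = base % log(base)
    rate = rate + base
    x.w
    width = width + (base - base)
    if 10 >= width == x:
        x = x[16] - (x + 37)
        x = x - (r == 29)
    for r in base:
        base = base + emit(x)
    rate = x[rate]
    width = 22
    for rate in x:
        rate = base[width]
        x = x * width[r]
    rate = rate * r
    return rate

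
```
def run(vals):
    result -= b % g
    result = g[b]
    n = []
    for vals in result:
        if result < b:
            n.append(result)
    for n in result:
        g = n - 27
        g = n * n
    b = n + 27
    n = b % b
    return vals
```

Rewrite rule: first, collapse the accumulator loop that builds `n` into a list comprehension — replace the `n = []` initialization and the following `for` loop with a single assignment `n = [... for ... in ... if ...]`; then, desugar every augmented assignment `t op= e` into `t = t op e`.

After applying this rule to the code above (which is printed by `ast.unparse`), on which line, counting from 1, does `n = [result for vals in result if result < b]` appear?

Transformed code:
def run(vals):
    result = result - b % g
    result = g[b]
    n = [result for vals in result if result < b]
    for n in result:
        g = n - 27
        g = n * n
    b = n + 27
    n = b % b
    return vals

4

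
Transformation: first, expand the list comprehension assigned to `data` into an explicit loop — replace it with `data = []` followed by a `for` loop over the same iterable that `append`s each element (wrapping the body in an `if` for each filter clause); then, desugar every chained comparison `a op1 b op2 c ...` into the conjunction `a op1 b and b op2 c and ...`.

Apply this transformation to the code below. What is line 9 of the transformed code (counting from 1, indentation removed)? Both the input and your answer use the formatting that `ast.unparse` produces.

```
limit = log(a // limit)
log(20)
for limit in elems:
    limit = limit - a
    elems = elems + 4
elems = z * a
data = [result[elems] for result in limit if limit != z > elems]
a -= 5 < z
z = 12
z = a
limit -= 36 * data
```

if limit != z and z > elems:

Transformed code:
limit = log(a // limit)
log(20)
for limit in elems:
    limit = limit - a
    elems = elems + 4
elems = z * a
data = []
for result in limit:
    if limit != z and z > elems:
        data.append(result[elems])
a -= 5 < z
z = 12
z = a
limit -= 36 * data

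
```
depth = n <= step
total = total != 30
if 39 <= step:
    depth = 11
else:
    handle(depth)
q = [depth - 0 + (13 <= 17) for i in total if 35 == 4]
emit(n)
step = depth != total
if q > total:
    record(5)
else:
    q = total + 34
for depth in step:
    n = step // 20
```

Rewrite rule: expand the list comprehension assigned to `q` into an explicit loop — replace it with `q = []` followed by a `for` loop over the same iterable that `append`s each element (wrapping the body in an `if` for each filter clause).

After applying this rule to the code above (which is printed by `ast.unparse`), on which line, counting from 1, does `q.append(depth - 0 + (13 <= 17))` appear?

10

Transformed code:
depth = n <= step
total = total != 30
if 39 <= step:
    depth = 11
else:
    handle(depth)
q = []
for i in total:
    if 35 == 4:
        q.append(depth - 0 + (13 <= 17))
emit(n)
step = depth != total
if q > total:
    record(5)
else:
    q = total + 34
for depth in step:
    n = step // 20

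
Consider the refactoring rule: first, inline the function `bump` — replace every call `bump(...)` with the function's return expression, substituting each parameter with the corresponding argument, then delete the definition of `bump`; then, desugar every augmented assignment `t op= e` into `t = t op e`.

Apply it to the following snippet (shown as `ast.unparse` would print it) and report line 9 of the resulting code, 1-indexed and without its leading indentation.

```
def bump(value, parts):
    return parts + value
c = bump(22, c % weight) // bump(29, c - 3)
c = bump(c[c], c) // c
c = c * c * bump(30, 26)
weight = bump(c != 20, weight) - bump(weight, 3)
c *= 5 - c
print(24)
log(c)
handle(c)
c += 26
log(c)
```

c = c + 26

Transformed code:
c = (c % weight + 22) // (c - 3 + 29)
c = (c + c[c]) // c
c = c * c * (26 + 30)
weight = weight + (c != 20) - (3 + weight)
c = c * (5 - c)
print(24)
log(c)
handle(c)
c = c + 26
log(c)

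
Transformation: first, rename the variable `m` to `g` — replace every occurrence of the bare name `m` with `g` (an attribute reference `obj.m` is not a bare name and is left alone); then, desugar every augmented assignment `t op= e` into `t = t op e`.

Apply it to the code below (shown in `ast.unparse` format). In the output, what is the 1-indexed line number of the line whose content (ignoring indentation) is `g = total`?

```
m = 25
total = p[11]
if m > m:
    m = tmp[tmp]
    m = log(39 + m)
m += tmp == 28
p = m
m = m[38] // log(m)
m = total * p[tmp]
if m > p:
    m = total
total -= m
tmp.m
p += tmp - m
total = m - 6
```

Transformed code:
g = 25
total = p[11]
if g > g:
    g = tmp[tmp]
    g = log(39 + g)
g = g + (tmp == 28)
p = g
g = g[38] // log(g)
g = total * p[tmp]
if g > p:
    g = total
total = total - g
tmp.m
p = p + (tmp - g)
total = g - 6

11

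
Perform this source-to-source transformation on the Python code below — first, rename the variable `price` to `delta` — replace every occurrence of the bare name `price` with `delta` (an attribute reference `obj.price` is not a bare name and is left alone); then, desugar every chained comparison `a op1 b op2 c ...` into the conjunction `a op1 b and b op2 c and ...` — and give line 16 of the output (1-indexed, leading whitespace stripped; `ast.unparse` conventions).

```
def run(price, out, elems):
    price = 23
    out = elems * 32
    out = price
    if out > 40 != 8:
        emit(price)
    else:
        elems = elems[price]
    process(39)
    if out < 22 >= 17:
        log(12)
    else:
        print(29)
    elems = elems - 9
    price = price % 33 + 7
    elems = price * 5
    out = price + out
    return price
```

Transformed code:
def run(delta, out, elems):
    delta = 23
    out = elems * 32
    out = delta
    if out > 40 and 40 != 8:
        emit(delta)
    else:
        elems = elems[delta]
    process(39)
    if out < 22 and 22 >= 17:
        log(12)
    else:
        print(29)
    elems = elems - 9
    delta = delta % 33 + 7
    elems = delta * 5
    out = delta + out
    return delta

elems = delta * 5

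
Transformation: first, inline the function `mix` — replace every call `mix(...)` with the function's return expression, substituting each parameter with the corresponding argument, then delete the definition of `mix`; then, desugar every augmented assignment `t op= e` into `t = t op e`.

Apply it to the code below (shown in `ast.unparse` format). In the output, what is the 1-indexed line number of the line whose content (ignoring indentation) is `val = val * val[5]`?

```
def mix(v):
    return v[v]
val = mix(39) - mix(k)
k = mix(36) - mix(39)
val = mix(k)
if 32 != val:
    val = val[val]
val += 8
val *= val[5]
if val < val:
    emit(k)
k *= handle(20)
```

7

Transformed code:
val = 39[39] - k[k]
k = 36[36] - 39[39]
val = k[k]
if 32 != val:
    val = val[val]
val = val + 8
val = val * val[5]
if val < val:
    emit(k)
k = k * handle(20)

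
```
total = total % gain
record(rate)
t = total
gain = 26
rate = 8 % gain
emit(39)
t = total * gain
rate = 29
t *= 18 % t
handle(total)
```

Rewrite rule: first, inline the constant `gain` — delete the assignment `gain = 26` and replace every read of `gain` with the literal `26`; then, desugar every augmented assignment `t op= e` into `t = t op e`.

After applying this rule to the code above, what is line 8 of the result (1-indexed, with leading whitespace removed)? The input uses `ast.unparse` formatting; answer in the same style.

t = t * (18 % t)

Transformed code:
total = total % 26
record(rate)
t = total
rate = 8 % 26
emit(39)
t = total * 26
rate = 29
t = t * (18 % t)
handle(total)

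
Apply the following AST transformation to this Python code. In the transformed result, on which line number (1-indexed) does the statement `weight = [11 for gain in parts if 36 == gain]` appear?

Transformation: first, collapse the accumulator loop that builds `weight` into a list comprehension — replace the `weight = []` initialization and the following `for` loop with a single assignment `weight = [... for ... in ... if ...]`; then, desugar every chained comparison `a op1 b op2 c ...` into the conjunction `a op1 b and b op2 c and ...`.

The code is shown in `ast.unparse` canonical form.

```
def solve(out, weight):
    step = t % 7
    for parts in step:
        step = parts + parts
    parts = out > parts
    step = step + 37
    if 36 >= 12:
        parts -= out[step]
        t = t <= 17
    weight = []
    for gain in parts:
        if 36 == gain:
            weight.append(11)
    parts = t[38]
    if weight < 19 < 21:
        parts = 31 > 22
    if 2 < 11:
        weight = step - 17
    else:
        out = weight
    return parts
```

Transformed code:
def solve(out, weight):
    step = t % 7
    for parts in step:
        step = parts + parts
    parts = out > parts
    step = step + 37
    if 36 >= 12:
        parts -= out[step]
        t = t <= 17
    weight = [11 for gain in parts if 36 == gain]
    parts = t[38]
    if weight < 19 and 19 < 21:
        parts = 31 > 22
    if 2 < 11:
        weight = step - 17
    else:
        out = weight
    return parts

10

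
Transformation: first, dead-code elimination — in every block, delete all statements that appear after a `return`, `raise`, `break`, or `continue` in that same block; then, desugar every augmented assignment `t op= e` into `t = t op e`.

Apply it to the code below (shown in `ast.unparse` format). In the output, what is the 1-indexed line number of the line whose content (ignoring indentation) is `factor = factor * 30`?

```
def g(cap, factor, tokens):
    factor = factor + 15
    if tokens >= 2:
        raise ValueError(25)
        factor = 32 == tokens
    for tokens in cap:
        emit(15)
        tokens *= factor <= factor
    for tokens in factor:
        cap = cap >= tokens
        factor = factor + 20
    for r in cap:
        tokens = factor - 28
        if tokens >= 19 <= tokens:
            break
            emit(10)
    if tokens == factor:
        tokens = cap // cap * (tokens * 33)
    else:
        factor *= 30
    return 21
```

Transformed code:
def g(cap, factor, tokens):
    factor = factor + 15
    if tokens >= 2:
        raise ValueError(25)
    for tokens in cap:
        emit(15)
        tokens = tokens * (factor <= factor)
    for tokens in factor:
        cap = cap >= tokens
        factor = factor + 20
    for r in cap:
        tokens = factor - 28
        if tokens >= 19 <= tokens:
            break
    if tokens == factor:
        tokens = cap // cap * (tokens * 33)
    else:
        factor = factor * 30
    return 21

18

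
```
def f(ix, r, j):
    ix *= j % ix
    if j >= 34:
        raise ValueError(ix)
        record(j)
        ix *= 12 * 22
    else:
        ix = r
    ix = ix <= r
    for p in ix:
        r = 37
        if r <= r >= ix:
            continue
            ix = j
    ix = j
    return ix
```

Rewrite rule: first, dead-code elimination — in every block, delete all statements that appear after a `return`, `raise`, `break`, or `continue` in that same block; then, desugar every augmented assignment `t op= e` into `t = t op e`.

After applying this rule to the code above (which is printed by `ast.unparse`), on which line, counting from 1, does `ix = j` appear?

Transformed code:
def f(ix, r, j):
    ix = ix * (j % ix)
    if j >= 34:
        raise ValueError(ix)
    else:
        ix = r
    ix = ix <= r
    for p in ix:
        r = 37
        if r <= r >= ix:
            continue
    ix = j
    return ix

12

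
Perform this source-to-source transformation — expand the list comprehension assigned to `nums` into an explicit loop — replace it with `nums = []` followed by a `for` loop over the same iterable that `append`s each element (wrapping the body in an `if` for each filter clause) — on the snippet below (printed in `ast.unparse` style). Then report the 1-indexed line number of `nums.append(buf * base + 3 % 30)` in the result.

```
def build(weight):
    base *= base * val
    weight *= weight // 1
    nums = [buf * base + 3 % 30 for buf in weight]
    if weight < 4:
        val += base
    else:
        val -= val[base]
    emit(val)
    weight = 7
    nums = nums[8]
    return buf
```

Transformed code:
def build(weight):
    base *= base * val
    weight *= weight // 1
    nums = []
    for buf in weight:
        nums.append(buf * base + 3 % 30)
    if weight < 4:
        val += base
    else:
        val -= val[base]
    emit(val)
    weight = 7
    nums = nums[8]
    return buf

6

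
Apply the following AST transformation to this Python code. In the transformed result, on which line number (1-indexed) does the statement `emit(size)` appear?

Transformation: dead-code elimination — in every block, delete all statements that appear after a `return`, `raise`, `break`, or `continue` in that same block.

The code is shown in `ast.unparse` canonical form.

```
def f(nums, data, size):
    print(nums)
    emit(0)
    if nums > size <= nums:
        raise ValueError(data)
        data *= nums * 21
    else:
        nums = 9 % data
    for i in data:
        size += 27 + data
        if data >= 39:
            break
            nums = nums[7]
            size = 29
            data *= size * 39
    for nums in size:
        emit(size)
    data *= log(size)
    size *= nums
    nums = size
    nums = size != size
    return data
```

13

Transformed code:
def f(nums, data, size):
    print(nums)
    emit(0)
    if nums > size <= nums:
        raise ValueError(data)
    else:
        nums = 9 % data
    for i in data:
        size += 27 + data
        if data >= 39:
            break
    for nums in size:
        emit(size)
    data *= log(size)
    size *= nums
    nums = size
    nums = size != size
    return data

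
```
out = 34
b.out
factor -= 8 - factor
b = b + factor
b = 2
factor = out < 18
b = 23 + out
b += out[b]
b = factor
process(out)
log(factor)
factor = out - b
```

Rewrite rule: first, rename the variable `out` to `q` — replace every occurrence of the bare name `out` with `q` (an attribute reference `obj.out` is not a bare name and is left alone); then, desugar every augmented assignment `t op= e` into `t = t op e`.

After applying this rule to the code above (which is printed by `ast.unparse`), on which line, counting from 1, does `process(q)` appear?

Transformed code:
q = 34
b.out
factor = factor - (8 - factor)
b = b + factor
b = 2
factor = q < 18
b = 23 + q
b = b + q[b]
b = factor
process(q)
log(factor)
factor = q - b

10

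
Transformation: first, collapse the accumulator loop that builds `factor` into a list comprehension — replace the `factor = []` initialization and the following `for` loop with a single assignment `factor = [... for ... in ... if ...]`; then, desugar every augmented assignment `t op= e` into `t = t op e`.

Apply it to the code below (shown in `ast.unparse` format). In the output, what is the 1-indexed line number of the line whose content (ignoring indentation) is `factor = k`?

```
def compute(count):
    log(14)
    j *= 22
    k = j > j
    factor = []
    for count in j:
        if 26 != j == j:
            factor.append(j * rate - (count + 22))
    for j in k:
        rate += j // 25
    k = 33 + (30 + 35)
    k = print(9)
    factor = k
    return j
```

Transformed code:
def compute(count):
    log(14)
    j = j * 22
    k = j > j
    factor = [j * rate - (count + 22) for count in j if 26 != j == j]
    for j in k:
        rate = rate + j // 25
    k = 33 + (30 + 35)
    k = print(9)
    factor = k
    return j

10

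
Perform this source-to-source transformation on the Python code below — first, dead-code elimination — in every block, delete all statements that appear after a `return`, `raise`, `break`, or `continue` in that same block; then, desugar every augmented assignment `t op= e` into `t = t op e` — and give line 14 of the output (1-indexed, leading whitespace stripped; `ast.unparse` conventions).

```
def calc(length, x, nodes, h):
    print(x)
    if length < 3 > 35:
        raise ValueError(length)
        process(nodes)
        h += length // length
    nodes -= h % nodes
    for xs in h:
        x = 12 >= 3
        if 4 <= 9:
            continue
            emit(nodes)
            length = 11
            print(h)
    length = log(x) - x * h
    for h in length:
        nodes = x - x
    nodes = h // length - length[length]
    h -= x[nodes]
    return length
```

Transformed code:
def calc(length, x, nodes, h):
    print(x)
    if length < 3 > 35:
        raise ValueError(length)
    nodes = nodes - h % nodes
    for xs in h:
        x = 12 >= 3
        if 4 <= 9:
            continue
    length = log(x) - x * h
    for h in length:
        nodes = x - x
    nodes = h // length - length[length]
    h = h - x[nodes]
    return length

h = h - x[nodes]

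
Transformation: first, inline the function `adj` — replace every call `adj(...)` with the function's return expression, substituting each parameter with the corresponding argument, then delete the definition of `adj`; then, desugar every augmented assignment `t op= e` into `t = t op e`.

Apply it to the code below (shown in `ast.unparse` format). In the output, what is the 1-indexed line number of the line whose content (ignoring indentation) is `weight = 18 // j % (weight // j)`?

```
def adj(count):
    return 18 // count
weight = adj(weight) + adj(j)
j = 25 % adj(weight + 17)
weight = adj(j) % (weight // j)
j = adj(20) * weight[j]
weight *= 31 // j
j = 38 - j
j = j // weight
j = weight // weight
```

Transformed code:
weight = 18 // weight + 18 // j
j = 25 % (18 // (weight + 17))
weight = 18 // j % (weight // j)
j = 18 // 20 * weight[j]
weight = weight * (31 // j)
j = 38 - j
j = j // weight
j = weight // weight

3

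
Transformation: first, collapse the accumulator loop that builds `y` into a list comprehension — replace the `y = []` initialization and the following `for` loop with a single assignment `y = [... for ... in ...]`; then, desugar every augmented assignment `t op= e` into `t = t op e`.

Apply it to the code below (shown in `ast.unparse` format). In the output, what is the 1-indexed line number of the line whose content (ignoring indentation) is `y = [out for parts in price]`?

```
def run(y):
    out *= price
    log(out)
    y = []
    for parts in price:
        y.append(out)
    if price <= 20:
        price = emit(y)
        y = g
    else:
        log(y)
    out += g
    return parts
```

4

Transformed code:
def run(y):
    out = out * price
    log(out)
    y = [out for parts in price]
    if price <= 20:
        price = emit(y)
        y = g
    else:
        log(y)
    out = out + g
    return parts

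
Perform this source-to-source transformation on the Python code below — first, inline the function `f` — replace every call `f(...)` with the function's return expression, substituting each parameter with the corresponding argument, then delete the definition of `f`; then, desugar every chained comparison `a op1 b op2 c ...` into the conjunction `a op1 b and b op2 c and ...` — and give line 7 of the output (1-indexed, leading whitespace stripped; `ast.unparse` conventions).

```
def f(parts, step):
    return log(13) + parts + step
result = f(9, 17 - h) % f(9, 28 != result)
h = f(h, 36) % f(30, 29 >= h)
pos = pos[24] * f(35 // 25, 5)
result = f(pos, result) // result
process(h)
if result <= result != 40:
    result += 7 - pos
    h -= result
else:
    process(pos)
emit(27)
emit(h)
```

result += 7 - pos

Transformed code:
result = (log(13) + 9 + (17 - h)) % (log(13) + 9 + (28 != result))
h = (log(13) + h + 36) % (log(13) + 30 + (29 >= h))
pos = pos[24] * (log(13) + 35 // 25 + 5)
result = (log(13) + pos + result) // result
process(h)
if result <= result and result != 40:
    result += 7 - pos
    h -= result
else:
    process(pos)
emit(27)
emit(h)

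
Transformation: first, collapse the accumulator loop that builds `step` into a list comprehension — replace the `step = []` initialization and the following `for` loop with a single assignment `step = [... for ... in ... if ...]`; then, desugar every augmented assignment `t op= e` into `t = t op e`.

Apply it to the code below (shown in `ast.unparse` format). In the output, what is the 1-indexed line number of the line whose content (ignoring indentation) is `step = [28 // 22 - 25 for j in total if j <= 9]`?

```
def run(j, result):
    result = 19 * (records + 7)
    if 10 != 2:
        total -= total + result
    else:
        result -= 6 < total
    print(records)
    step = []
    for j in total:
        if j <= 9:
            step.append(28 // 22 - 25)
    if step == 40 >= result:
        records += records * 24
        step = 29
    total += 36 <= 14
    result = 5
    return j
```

Transformed code:
def run(j, result):
    result = 19 * (records + 7)
    if 10 != 2:
        total = total - (total + result)
    else:
        result = result - (6 < total)
    print(records)
    step = [28 // 22 - 25 for j in total if j <= 9]
    if step == 40 >= result:
        records = records + records * 24
        step = 29
    total = total + (36 <= 14)
    result = 5
    return j

8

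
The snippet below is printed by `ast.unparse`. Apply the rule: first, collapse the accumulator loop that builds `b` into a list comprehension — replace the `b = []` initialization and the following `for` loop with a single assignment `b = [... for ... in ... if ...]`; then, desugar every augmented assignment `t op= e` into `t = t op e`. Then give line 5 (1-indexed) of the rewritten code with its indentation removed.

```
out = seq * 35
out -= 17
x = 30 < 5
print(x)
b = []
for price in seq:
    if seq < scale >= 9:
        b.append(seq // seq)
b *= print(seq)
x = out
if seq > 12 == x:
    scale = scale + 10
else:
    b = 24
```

Transformed code:
out = seq * 35
out = out - 17
x = 30 < 5
print(x)
b = [seq // seq for price in seq if seq < scale >= 9]
b = b * print(seq)
x = out
if seq > 12 == x:
    scale = scale + 10
else:
    b = 24

b = [seq // seq for price in seq if seq < scale >= 9]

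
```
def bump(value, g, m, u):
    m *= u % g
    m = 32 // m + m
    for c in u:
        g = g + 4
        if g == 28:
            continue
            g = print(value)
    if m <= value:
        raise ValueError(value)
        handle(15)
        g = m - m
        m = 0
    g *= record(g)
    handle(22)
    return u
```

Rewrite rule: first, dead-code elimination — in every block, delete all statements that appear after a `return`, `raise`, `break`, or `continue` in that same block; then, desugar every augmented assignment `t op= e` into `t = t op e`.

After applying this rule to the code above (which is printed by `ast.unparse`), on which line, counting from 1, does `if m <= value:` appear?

8

Transformed code:
def bump(value, g, m, u):
    m = m * (u % g)
    m = 32 // m + m
    for c in u:
        g = g + 4
        if g == 28:
            continue
    if m <= value:
        raise ValueError(value)
    g = g * record(g)
    handle(22)
    return u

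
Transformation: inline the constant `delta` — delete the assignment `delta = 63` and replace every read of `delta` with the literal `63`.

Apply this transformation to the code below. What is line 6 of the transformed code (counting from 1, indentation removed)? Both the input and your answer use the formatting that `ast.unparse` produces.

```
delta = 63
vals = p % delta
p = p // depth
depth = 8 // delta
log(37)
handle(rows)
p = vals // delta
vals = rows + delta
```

p = vals // 63

Transformed code:
vals = p % 63
p = p // depth
depth = 8 // 63
log(37)
handle(rows)
p = vals // 63
vals = rows + 63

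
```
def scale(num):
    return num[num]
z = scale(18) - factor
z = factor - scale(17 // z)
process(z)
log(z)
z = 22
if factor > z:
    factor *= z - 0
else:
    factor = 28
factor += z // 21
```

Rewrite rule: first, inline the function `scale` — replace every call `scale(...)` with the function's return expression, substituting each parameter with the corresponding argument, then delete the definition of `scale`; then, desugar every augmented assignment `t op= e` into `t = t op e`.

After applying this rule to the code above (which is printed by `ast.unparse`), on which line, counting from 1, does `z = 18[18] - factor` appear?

1

Transformed code:
z = 18[18] - factor
z = factor - (17 // z)[17 // z]
process(z)
log(z)
z = 22
if factor > z:
    factor = factor * (z - 0)
else:
    factor = 28
factor = factor + z // 21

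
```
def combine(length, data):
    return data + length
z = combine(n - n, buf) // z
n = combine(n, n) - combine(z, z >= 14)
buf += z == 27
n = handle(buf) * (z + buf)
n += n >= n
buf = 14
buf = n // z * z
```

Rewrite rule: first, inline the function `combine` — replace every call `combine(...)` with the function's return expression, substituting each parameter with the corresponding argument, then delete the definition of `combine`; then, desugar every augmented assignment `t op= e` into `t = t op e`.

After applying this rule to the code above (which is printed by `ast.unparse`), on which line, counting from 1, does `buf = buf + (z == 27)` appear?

3

Transformed code:
z = (buf + (n - n)) // z
n = n + n - ((z >= 14) + z)
buf = buf + (z == 27)
n = handle(buf) * (z + buf)
n = n + (n >= n)
buf = 14
buf = n // z * z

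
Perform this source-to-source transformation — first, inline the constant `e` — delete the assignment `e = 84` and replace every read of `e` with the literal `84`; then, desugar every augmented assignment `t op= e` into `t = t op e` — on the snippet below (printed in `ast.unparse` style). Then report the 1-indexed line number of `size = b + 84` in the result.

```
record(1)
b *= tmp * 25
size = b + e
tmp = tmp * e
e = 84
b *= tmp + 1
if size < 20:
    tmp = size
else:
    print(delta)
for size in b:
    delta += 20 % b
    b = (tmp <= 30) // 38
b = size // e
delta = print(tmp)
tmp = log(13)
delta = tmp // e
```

Transformed code:
record(1)
b = b * (tmp * 25)
size = b + 84
tmp = tmp * 84
b = b * (tmp + 1)
if size < 20:
    tmp = size
else:
    print(delta)
for size in b:
    delta = delta + 20 % b
    b = (tmp <= 30) // 38
b = size // 84
delta = print(tmp)
tmp = log(13)
delta = tmp // 84

3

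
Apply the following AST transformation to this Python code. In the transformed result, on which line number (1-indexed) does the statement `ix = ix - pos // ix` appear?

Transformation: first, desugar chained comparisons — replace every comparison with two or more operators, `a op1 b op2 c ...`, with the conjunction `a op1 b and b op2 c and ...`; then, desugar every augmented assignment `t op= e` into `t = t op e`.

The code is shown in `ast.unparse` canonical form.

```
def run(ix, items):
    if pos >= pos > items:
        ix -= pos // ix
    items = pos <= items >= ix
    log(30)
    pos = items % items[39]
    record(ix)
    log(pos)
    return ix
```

Transformed code:
def run(ix, items):
    if pos >= pos and pos > items:
        ix = ix - pos // ix
    items = pos <= items and items >= ix
    log(30)
    pos = items % items[39]
    record(ix)
    log(pos)
    return ix

3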